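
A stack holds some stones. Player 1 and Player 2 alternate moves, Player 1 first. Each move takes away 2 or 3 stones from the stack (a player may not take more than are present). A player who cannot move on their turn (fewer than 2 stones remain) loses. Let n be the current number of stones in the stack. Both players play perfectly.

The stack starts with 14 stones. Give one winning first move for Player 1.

Remove 3, leaving 11.

Label each position W (a win for the player to move) or L (a loss). A position with no legal move is L; any other position is W exactly when some move reaches an L, and L when every move reaches a W.
n=0: no move → L
n=1: no move → L
n=2: →0(L), so W
n=3: →1(L), so W
n=4: →1(L), so W
n=5: →3(W), 2(W) — all W, so L
n=6: →4(W), 3(W) — all W, so L
n=7: →5(L), so W
n=8: →6(L), so W
n=9: →6(L), so W
n=10: →8(W), 7(W) — all W, so L
n=11: →9(W), 8(W) — all W, so L
n=12: →10(L), so W
n=13: →11(L), so W
n=14: →11(L), so W
From 14, the L positions reachable in one move are: 11.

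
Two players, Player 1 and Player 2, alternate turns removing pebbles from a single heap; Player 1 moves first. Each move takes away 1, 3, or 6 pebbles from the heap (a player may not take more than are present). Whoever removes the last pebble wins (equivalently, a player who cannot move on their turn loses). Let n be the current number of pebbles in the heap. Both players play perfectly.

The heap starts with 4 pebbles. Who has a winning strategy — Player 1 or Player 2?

Player 2 wins.

Classify positions by backward induction: terminal positions (no move available) are L. From any other position, the mover wins iff some move reaches an L.
n=0: no move → L
n=1: reaches L-position 0 → W
n=2: only reaches 1(W), which is W → L
n=3: reaches L-position 2 → W
n=4: only reaches 3(W), 1(W), all W → L
Every move from 4 reaches a W position, so the mover loses.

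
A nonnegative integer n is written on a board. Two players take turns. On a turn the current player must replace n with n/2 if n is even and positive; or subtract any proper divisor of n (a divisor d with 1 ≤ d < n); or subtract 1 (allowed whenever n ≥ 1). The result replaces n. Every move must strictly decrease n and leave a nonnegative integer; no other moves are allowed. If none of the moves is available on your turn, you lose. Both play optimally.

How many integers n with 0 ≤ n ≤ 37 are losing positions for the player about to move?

19

Label each position W (a win for the player to move) or L (a loss). A position with no legal move is L; any other position is W exactly when some move reaches an L, and L when every move reaches a W.
n=0: no move → L
n=1: →0(L), so W
n=2: →1(W) only, which is W, so L
n=3: →2(L), so W
n=4: →2(L), so W
n=5: →4(W) only, which is W, so L
n=6: →5(L), so W
n=7: →6(W) only, which is W, so L
n=8: →7(L), so W
n=9: →6(W), 8(W) — all W, so L
n=10: →5(L), so W
n=11: →10(W) only, which is W, so L
n=12: →9(L), so W
n=13: →12(W) only, which is W, so L
n=14: →7(L), so W
n=15: →10(W), 12(W), 14(W) — all W, so L
n=16: →15(L), so W
n=17: →16(W) only, which is W, so L
n=18: →9(L), so W
n=19: →18(W) only, which is W, so L
n=20: →15(L), so W
n=21: →14(W), 18(W), 20(W) — all W, so L
n=22: →11(L), so W
n=23: →22(W) only, which is W, so L
n=24: →21(L), so W
n=25: →20(W), 24(W) — all W, so L
n=26: →13(L), so W
n=27: →18(W), 24(W), 26(W) — all W, so L
n=28: →21(L), so W
n=29: →28(W) only, which is W, so L
n=30: →15(L), so W
n=31: →30(W) only, which is W, so L
n=32: →31(L), so W
n=33: →22(W), 30(W), 32(W) — all W, so L
n=34: →17(L), so W
n=35: →28(W), 30(W), 34(W) — all W, so L
n=36: →27(L), so W
n=37: →36(W) only, which is W, so L
L entries with 0 ≤ n ≤ 37: n = 0, 2, 5, 7, 9, 11, 13, 15, 17, 19, 21, 23, 25, 27, 29, 31, 33, 35, 37; that makes 19.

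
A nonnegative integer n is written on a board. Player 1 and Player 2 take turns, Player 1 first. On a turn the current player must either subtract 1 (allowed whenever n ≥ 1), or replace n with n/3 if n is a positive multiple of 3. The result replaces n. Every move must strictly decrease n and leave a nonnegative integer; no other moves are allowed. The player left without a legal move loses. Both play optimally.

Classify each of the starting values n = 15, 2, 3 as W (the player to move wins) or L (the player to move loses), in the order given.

Build the W/L table. Terminal = L. A non-terminal position is W if it has a move to some L; otherwise it is L.
n=0: no move → L
n=1: W (go to 0, an L position)
n=2: L (sole option 1(W) is W)
n=3: W (go to 2, an L position)
n=4: L (sole option 3(W) is W)
n=5: W (go to 4, an L position)
n=6: W (go to 2, an L position)
n=7: L (sole option 6(W) is W)
n=8: W (go to 7, an L position)
n=9: L (options 3(W), 8(W) are all W)
n=10: W (go to 9, an L position)
n=11: L (sole option 10(W) is W)
n=12: W (go to 4, an L position)
n=13: L (sole option 12(W) is W)
n=14: W (go to 13, an L position)
n=15: L (options 5(W), 14(W) are all W)

15: L, 2: L, 3: W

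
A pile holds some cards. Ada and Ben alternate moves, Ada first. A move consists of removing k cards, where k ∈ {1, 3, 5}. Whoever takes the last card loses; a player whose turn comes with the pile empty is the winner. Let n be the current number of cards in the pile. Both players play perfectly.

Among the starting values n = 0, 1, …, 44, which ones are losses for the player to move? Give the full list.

1, 3, 5, 7, 9, 11, 13, 15, 17, 19, 21, 23, 25, 27, 29, 31, 33, 35, 37, 39, 41, 43

Label each position W (a win for the player to move) or L (a loss). A position with no legal move is W; any other position is W exactly when some move reaches an L, and L when every move reaches a W.
n=0: no move; the opponent has just taken the last card and therefore loses → W
n=1: →0(W) only, which is W, so L
n=2: →1(L), so W
n=3: →2(W), 0(W) — all W, so L
n=4: →3(L), so W
n=5: →4(W), 2(W), 0(W) — all W, so L
n=6: →5(L), so W
n=7: →6(W), 4(W), 2(W) — all W, so L
n=8: →7(L), so W
n=9: →8(W), 6(W), 4(W) — all W, so L
n=10: →9(L), so W
n=11: →10(W), 8(W), 6(W) — all W, so L
n=12: →11(L), so W
n=13: →12(W), 10(W), 8(W) — all W, so L
n=14: →13(L), so W
n=15: →14(W), 12(W), 10(W) — all W, so L
n=16: →15(L), so W
n=17: →16(W), 14(W), 12(W) — all W, so L
n=18: →17(L), so W
n=19: →18(W), 16(W), 14(W) — all W, so L
n=20: →19(L), so W
n=21: →20(W), 18(W), 16(W) — all W, so L
n=22: →21(L), so W
n=23: →22(W), 20(W), 18(W) — all W, so L
n=24: →23(L), so W
n=25: →24(W), 22(W), 20(W) — all W, so L
n=26: →25(L), so W
n=27: →26(W), 24(W), 22(W) — all W, so L
n=28: →27(L), so W
n=29: →28(W), 26(W), 24(W) — all W, so L
n=30: →29(L), so W
n=31: →30(W), 28(W), 26(W) — all W, so L
n=32: →31(L), so W
n=33: →32(W), 30(W), 28(W) — all W, so L
n=34: →33(L), so W
n=35: →34(W), 32(W), 30(W) — all W, so L
n=36: →35(L), so W
n=37: →36(W), 34(W), 32(W) — all W, so L
n=38: →37(L), so W
n=39: →38(W), 36(W), 34(W) — all W, so L
n=40: →39(L), so W
n=41: →40(W), 38(W), 36(W) — all W, so L
n=42: →41(L), so W
n=43: →42(W), 40(W), 38(W) — all W, so L
n=44: →43(L), so W
Reading off the rows marked L gives the requested list; there are 22 such values of n.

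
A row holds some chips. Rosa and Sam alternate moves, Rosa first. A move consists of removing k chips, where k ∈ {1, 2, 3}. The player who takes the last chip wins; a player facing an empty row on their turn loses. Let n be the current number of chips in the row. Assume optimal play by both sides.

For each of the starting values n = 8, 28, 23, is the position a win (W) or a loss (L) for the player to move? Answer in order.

8: L, 28: L, 23: W

Positions with no move are L. A position that does have a move is losing for the player to move precisely when every available move leads to a winning position for the opponent. Fill in the labels:
n=0: no move → L
n=1: can move to 0, which is L ⇒ W
n=2: can move to 0, which is L ⇒ W
n=3: can move to 0, which is L ⇒ W
n=4: moves to 3(W), 2(W), 1(W); every one is W ⇒ L
n=5: can move to 4, which is L ⇒ W
n=6: can move to 4, which is L ⇒ W
n=7: can move to 4, which is L ⇒ W
n=8: moves to 7(W), 6(W), 5(W); every one is W ⇒ L
n=9: can move to 8, which is L ⇒ W
n=10: can move to 8, which is L ⇒ W
n=11: can move to 8, which is L ⇒ W
n=12: moves to 11(W), 10(W), 9(W); every one is W ⇒ L
n=13: can move to 12, which is L ⇒ W
n=14: can move to 12, which is L ⇒ W
n=15: can move to 12, which is L ⇒ W
n=16: moves to 15(W), 14(W), 13(W); every one is W ⇒ L
n=17: can move to 16, which is L ⇒ W
n=18: can move to 16, which is L ⇒ W
n=19: can move to 16, which is L ⇒ W
n=20: moves to 19(W), 18(W), 17(W); every one is W ⇒ L
n=21: can move to 20, which is L ⇒ W
n=22: can move to 20, which is L ⇒ W
n=23: can move to 20, which is L ⇒ W
n=24: moves to 23(W), 22(W), 21(W); every one is W ⇒ L
n=25: can move to 24, which is L ⇒ W
n=26: can move to 24, which is L ⇒ W
n=27: can move to 24, which is L ⇒ W
n=28: moves to 27(W), 26(W), 25(W); every one is W ⇒ L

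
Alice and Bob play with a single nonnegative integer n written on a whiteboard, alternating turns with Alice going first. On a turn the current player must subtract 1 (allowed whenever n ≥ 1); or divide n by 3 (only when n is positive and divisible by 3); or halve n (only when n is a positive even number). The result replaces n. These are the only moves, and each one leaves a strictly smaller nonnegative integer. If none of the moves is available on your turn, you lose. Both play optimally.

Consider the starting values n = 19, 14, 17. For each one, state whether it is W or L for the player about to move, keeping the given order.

Classify positions by backward induction: terminal positions (no move available) are L. From any other position, the mover wins iff some move reaches an L.
n=0: no move → L
n=1: W (go to 0, an L position)
n=2: L (sole option 1(W) is W)
n=3: W (go to 2, an L position)
n=4: W (go to 2, an L position)
n=5: L (sole option 4(W) is W)
n=6: W (go to 2, an L position)
n=7: L (sole option 6(W) is W)
n=8: W (go to 7, an L position)
n=9: L (options 3(W), 8(W) are all W)
n=10: W (go to 5, an L position)
n=11: L (sole option 10(W) is W)
n=12: W (go to 11, an L position)
n=13: L (sole option 12(W) is W)
n=14: W (go to 7, an L position)
n=15: W (go to 5, an L position)
n=16: L (options 8(W), 15(W) are all W)
n=17: W (go to 16, an L position)
n=18: W (go to 9, an L position)
n=19: L (sole option 18(W) is W)

19: L, 14: W, 17: W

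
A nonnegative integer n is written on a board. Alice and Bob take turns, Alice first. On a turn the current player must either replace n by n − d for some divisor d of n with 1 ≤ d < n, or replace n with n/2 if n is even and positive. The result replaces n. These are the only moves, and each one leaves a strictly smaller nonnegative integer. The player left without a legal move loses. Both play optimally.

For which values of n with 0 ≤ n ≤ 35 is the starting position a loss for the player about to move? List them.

Build the W/L table. Terminal = L. A non-terminal position is W if it has a move to some L; otherwise it is L.
n=0: no move → L
n=1: no move → L
n=2: reaches L-position 1 → W
n=3: only reaches 2(W), which is W → L
n=4: reaches L-position 3 → W
n=5: only reaches 4(W), which is W → L
n=6: reaches L-position 3 → W
n=7: only reaches 6(W), which is W → L
n=8: reaches L-position 7 → W
n=9: only reaches 6(W), 8(W), all W → L
n=10: reaches L-position 5 → W
n=11: only reaches 10(W), which is W → L
n=12: reaches L-position 9 → W
n=13: only reaches 12(W), which is W → L
n=14: reaches L-position 7 → W
n=15: only reaches 10(W), 12(W), 14(W), all W → L
n=16: reaches L-position 15 → W
n=17: only reaches 16(W), which is W → L
n=18: reaches L-position 9 → W
n=19: only reaches 18(W), which is W → L
n=20: reaches L-position 15 → W
n=21: only reaches 14(W), 18(W), 20(W), all W → L
n=22: reaches L-position 11 → W
n=23: only reaches 22(W), which is W → L
n=24: reaches L-position 21 → W
n=25: only reaches 20(W), 24(W), all W → L
n=26: reaches L-position 13 → W
n=27: only reaches 18(W), 24(W), 26(W), all W → L
n=28: reaches L-position 21 → W
n=29: only reaches 28(W), which is W → L
n=30: reaches L-position 15 → W
n=31: only reaches 30(W), which is W → L
n=32: reaches L-position 31 → W
n=33: only reaches 22(W), 30(W), 32(W), all W → L
n=34: reaches L-position 17 → W
n=35: only reaches 28(W), 30(W), 34(W), all W → L
Reading off the rows marked L gives the requested list; there are 19 such values of n.

0, 1, 3, 5, 7, 9, 11, 13, 15, 17, 19, 21, 23, 25, 27, 29, 31, 33, 35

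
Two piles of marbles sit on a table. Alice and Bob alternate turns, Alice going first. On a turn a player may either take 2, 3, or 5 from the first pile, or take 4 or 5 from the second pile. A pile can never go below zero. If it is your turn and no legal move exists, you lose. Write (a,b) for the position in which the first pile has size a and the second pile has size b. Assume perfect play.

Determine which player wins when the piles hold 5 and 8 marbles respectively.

Bob wins.

Compute win/loss labels from the base case upward. A position with no move is L. Any other position is W if it can reach an L in one move, else L.
No move ever increases a pile, so every position that can arise here has a ≤ 5 and b ≤ 8; it is enough to label the cells with 0 ≤ a ≤ 5 and 0 ≤ b ≤ 8.
Every move lowers a or b (never raises either), so fill the grid row by row in increasing a, and left to right within a row: each cell's successors are then already labelled.
      b=0  b=1  b=2  b=3  b=4  b=5  b=6  b=7  b=8
a=0:    L    L    L    L    W    W    W    W    W
a=1:    L    L    L    L    W    W    W    W    W
a=2:    W    W    W    W    L    L    L    L    W
a=3:    W    W    W    W    L    L    L    L    W
a=4:    W    W    W    W    W    W    W    W    L
a=5:    W    W    W    W    W    W    W    W    L
Cells with no legal move (terminal, hence L): (0,0), (0,1), (0,2), (0,3), (1,0), (1,1), (1,2), (1,3).
The remaining L cells, each justified by listing all of its moves:
(2,4): only reaches (0,4)(W), (2,0)(W), all W → L
(2,5): only reaches (0,5)(W), (2,1)(W), (2,0)(W), all W → L
(2,6): only reaches (0,6)(W), (2,2)(W), (2,1)(W), all W → L
(2,7): only reaches (0,7)(W), (2,3)(W), (2,2)(W), all W → L
(3,4): only reaches (1,4)(W), (0,4)(W), (3,0)(W), all W → L
(3,5): only reaches (1,5)(W), (0,5)(W), (3,1)(W), (3,0)(W), all W → L
(3,6): only reaches (1,6)(W), (0,6)(W), (3,2)(W), (3,1)(W), all W → L
(3,7): only reaches (1,7)(W), (0,7)(W), (3,3)(W), (3,2)(W), all W → L
(4,8): only reaches (2,8)(W), (1,8)(W), (4,4)(W), (4,3)(W), all W → L
(5,8): only reaches (3,8)(W), (2,8)(W), (0,8)(W), (5,4)(W), (5,3)(W), all W → L
Every other cell has at least one move into one of the L cells above, so it is W.
Every move from (5,8) reaches a W position, so the mover loses.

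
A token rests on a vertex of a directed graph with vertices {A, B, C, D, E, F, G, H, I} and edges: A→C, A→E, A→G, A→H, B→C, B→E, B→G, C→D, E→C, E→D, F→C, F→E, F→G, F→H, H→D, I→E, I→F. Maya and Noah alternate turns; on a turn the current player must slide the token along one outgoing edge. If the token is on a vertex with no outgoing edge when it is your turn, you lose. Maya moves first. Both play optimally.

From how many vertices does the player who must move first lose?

Work bottom-up. With no move the player to move loses. Otherwise the position is W if at least one move leads to an L position for the opponent, and L if every move leads to a W.
Every edge goes from a vertex to one that appears earlier in the order D, G, C, E, H, F, A, I, B, so processing vertices in that order labels each vertex after all of its successors.
D: no outgoing edge → L
G: no outgoing edge → L
C: can move to D, which is L ⇒ W
E: can move to D, which is L ⇒ W
H: can move to D, which is L ⇒ W
F: can move to G, which is L ⇒ W
A: can move to G, which is L ⇒ W
I: moves to F(W), E(W); every one is W ⇒ L
B: can move to G, which is L ⇒ W
The L vertices are D, G, I; that is 3 in all.

3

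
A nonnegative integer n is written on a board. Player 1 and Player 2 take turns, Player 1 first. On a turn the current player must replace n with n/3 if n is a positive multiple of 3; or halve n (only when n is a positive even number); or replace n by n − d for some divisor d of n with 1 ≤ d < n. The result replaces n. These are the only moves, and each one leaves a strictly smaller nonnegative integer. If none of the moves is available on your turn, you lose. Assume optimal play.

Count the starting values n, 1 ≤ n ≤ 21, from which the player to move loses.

Use the standard recursion: the mover loses at a terminal position; elsewhere, the mover wins exactly when some move hands the opponent an L position.
n=0: no move → L
n=1: no move → L
n=2: →1(L), so W
n=3: →1(L), so W
n=4: →2(W), 3(W) — all W, so L
n=5: →4(L), so W
n=6: →4(L), so W
n=7: →6(W) only, which is W, so L
n=8: →4(L), so W
n=9: →3(W), 6(W), 8(W) — all W, so L
n=10: →9(L), so W
n=11: →10(W) only, which is W, so L
n=12: →4(L), so W
n=13: →12(W) only, which is W, so L
n=14: →7(L), so W
n=15: →5(W), 10(W), 12(W), 14(W) — all W, so L
n=16: →15(L), so W
n=17: →16(W) only, which is W, so L
n=18: →9(L), so W
n=19: →18(W) only, which is W, so L
n=20: →15(L), so W
n=21: →7(L), so W
L entries with 1 ≤ n ≤ 21 (n=0 is outside the asked range and is not counted): n = 1, 4, 7, 9, 11, 13, 15, 17, 19; that makes 9.

9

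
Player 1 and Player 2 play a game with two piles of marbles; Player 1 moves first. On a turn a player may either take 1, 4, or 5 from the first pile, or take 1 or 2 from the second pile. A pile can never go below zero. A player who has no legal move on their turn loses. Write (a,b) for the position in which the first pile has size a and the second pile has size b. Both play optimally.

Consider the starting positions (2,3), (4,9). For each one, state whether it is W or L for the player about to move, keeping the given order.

(2,3): L, (4,9): W

Use the standard recursion: the mover loses at a terminal position; elsewhere, the mover wins exactly when some move hands the opponent an L position.
No move ever increases a pile, so every position that can arise here has a ≤ 4 and b ≤ 9; it is enough to label the cells with 0 ≤ a ≤ 4 and 0 ≤ b ≤ 9.
Every move lowers a or b (never raises either), so fill the grid row by row in increasing a, and left to right within a row: each cell's successors are then already labelled.
      b=0  b=1  b=2  b=3  b=4  b=5  b=6  b=7  b=8  b=9
a=0:    L    W    W    L    W    W    L    W    W    L
a=1:    W    L    W    W    L    W    W    L    W    W
a=2:    L    W    W    L    W    W    L    W    W    L
a=3:    W    L    W    W    L    W    W    L    W    W
a=4:    W    W    L    W    W    L    W    W    L    W
Cells with no legal move (terminal, hence L): (0,0).
The remaining L cells, each justified by listing all of its moves:
(0,3): L (options (0,2)(W), (0,1)(W) are all W)
(0,6): L (options (0,5)(W), (0,4)(W) are all W)
(0,9): L (options (0,8)(W), (0,7)(W) are all W)
(1,1): L (options (0,1)(W), (1,0)(W) are all W)
(1,4): L (options (0,4)(W), (1,3)(W), (1,2)(W) are all W)
(1,7): L (options (0,7)(W), (1,6)(W), (1,5)(W) are all W)
(2,0): L (sole option (1,0)(W) is W)
(2,3): L (options (1,3)(W), (2,2)(W), (2,1)(W) are all W)
(2,6): L (options (1,6)(W), (2,5)(W), (2,4)(W) are all W)
(2,9): L (options (1,9)(W), (2,8)(W), (2,7)(W) are all W)
(3,1): L (options (2,1)(W), (3,0)(W) are all W)
(3,4): L (options (2,4)(W), (3,3)(W), (3,2)(W) are all W)
(3,7): L (options (2,7)(W), (3,6)(W), (3,5)(W) are all W)
(4,2): L (options (3,2)(W), (0,2)(W), (4,1)(W), (4,0)(W) are all W)
(4,5): L (options (3,5)(W), (0,5)(W), (4,4)(W), (4,3)(W) are all W)
(4,8): L (options (3,8)(W), (0,8)(W), (4,7)(W), (4,6)(W) are all W)
Every other cell has at least one move into one of the L cells above, so it is W.
(2,3): one of the L cells justified above, so L
(4,9): the move to (0,9) reaches an L cell, so W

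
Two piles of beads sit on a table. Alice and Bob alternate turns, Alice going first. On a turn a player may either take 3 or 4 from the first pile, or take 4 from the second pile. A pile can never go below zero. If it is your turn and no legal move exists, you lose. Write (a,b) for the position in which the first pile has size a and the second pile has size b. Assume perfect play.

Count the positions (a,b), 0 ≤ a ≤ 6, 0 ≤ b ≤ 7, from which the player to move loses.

Use the standard recursion: the mover loses at a terminal position; elsewhere, the mover wins exactly when some move hands the opponent an L position.
Every move lowers a or b (never raises either), so fill the grid row by row in increasing a, and left to right within a row: each cell's successors are then already labelled.
      b=0  b=1  b=2  b=3  b=4  b=5  b=6  b=7
a=0:    L    L    L    L    W    W    W    W
a=1:    L    L    L    L    W    W    W    W
a=2:    L    L    L    L    W    W    W    W
a=3:    W    W    W    W    L    L    L    L
a=4:    W    W    W    W    L    L    L    L
a=5:    W    W    W    W    L    L    L    L
a=6:    W    W    W    W    W    W    W    W
Cells with no legal move (terminal, hence L): (0,0), (0,1), (0,2), (0,3), (1,0), (1,1), (1,2), (1,3), (2,0), (2,1), (2,2), (2,3).
The remaining L cells, each justified by listing all of its moves:
(3,4): only reaches (0,4)(W), (3,0)(W), all W → L
(3,5): only reaches (0,5)(W), (3,1)(W), all W → L
(3,6): only reaches (0,6)(W), (3,2)(W), all W → L
(3,7): only reaches (0,7)(W), (3,3)(W), all W → L
(4,4): only reaches (1,4)(W), (0,4)(W), (4,0)(W), all W → L
(4,5): only reaches (1,5)(W), (0,5)(W), (4,1)(W), all W → L
(4,6): only reaches (1,6)(W), (0,6)(W), (4,2)(W), all W → L
(4,7): only reaches (1,7)(W), (0,7)(W), (4,3)(W), all W → L
(5,4): only reaches (2,4)(W), (1,4)(W), (5,0)(W), all W → L
(5,5): only reaches (2,5)(W), (1,5)(W), (5,1)(W), all W → L
(5,6): only reaches (2,6)(W), (1,6)(W), (5,2)(W), all W → L
(5,7): only reaches (2,7)(W), (1,7)(W), (5,3)(W), all W → L
Every other cell has at least one move into one of the L cells above, so it is W.
L cells per row: a=0: 4, a=1: 4, a=2: 4, a=3: 4, a=4: 4, a=5: 4, a=6: 0; total 24.

24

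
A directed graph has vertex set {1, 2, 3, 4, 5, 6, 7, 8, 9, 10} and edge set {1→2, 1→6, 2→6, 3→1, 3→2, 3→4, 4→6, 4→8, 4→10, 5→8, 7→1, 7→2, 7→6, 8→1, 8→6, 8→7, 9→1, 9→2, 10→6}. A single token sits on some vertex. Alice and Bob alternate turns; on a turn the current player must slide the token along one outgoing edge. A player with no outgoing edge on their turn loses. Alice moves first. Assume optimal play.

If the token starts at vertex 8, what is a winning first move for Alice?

Move to 6.

Positions with no move are L. A position that does have a move is losing for the player to move precisely when every available move leads to a winning position for the opponent. Fill in the labels:
Every edge goes from a vertex to one that appears earlier in the order 6, 2, 1, 7, 8, 10, 4, 3, 9, 5, so processing vertices in that order labels each vertex after all of its successors.
6: no outgoing edge → L
2: →6(L), so W
1: →6(L), so W
7: →6(L), so W
8: →6(L), so W
10: →6(L), so W
4: →6(L), so W
3: →4(W), 1(W), 2(W) — all W, so L
9: →1(W), 2(W) — all W, so L
5: →8(W) only, which is W, so L
From 8, the L positions reachable in one move are: 6.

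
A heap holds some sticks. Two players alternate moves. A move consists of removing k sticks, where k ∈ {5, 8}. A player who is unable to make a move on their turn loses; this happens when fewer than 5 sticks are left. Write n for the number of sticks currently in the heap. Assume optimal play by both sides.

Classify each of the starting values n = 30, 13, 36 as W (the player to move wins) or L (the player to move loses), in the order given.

Compute win/loss labels from the base case upward. A position with no move is L. Any other position is W if it can reach an L in one move, else L.
n=0: no move → L
n=1: no move → L
n=2: no move → L
n=3: no move → L
n=4: no move → L
n=5: W (go to 0, an L position)
n=6: W (go to 1, an L position)
n=7: W (go to 2, an L position)
n=8: W (go to 3, an L position)
n=9: W (go to 4, an L position)
n=10: W (go to 2, an L position)
n=11: W (go to 3, an L position)
n=12: W (go to 4, an L position)
n=13: L (options 8(W), 5(W) are all W)
n=14: L (options 9(W), 6(W) are all W)
n=15: L (options 10(W), 7(W) are all W)
n=16: L (options 11(W), 8(W) are all W)
n=17: L (options 12(W), 9(W) are all W)
n=18: W (go to 13, an L position)
n=19: W (go to 14, an L position)
n=20: W (go to 15, an L position)
n=21: W (go to 16, an L position)
n=22: W (go to 17, an L position)
n=23: W (go to 15, an L position)
n=24: W (go to 16, an L position)
n=25: W (go to 17, an L position)
n=26: L (options 21(W), 18(W) are all W)
n=27: L (options 22(W), 19(W) are all W)
n=28: L (options 23(W), 20(W) are all W)
n=29: L (options 24(W), 21(W) are all W)
n=30: L (options 25(W), 22(W) are all W)
n=31: W (go to 26, an L position)
n=32: W (go to 27, an L position)
n=33: W (go to 28, an L position)
n=34: W (go to 29, an L position)
n=35: W (go to 30, an L position)
n=36: W (go to 28, an L position)

30: L, 13: L, 36: W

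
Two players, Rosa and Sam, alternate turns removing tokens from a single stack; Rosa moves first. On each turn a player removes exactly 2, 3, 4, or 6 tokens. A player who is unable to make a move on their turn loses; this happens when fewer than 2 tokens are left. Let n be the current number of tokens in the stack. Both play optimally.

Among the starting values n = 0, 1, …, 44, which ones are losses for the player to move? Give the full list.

0, 1, 8, 9, 16, 17, 24, 25, 32, 33, 40, 41

Positions with no move are L. A position that does have a move is losing for the player to move precisely when every available move leads to a winning position for the opponent. Fill in the labels:
n=0: no move → L
n=1: no move → L
n=2: can move to 0, which is L ⇒ W
n=3: can move to 1, which is L ⇒ W
n=4: can move to 1, which is L ⇒ W
n=5: can move to 1, which is L ⇒ W
n=6: can move to 0, which is L ⇒ W
n=7: can move to 1, which is L ⇒ W
n=8: moves to 6(W), 5(W), 4(W), 2(W); every one is W ⇒ L
n=9: moves to 7(W), 6(W), 5(W), 3(W); every one is W ⇒ L
n=10: can move to 8, which is L ⇒ W
n=11: can move to 9, which is L ⇒ W
n=12: can move to 9, which is L ⇒ W
n=13: can move to 9, which is L ⇒ W
n=14: can move to 8, which is L ⇒ W
n=15: can move to 9, which is L ⇒ W
n=16: moves to 14(W), 13(W), 12(W), 10(W); every one is W ⇒ L
n=17: moves to 15(W), 14(W), 13(W), 11(W); every one is W ⇒ L
n=18: can move to 16, which is L ⇒ W
n=19: can move to 17, which is L ⇒ W
n=20: can move to 17, which is L ⇒ W
n=21: can move to 17, which is L ⇒ W
n=22: can move to 16, which is L ⇒ W
n=23: can move to 17, which is L ⇒ W
n=24: moves to 22(W), 21(W), 20(W), 18(W); every one is W ⇒ L
n=25: moves to 23(W), 22(W), 21(W), 19(W); every one is W ⇒ L
n=26: can move to 24, which is L ⇒ W
n=27: can move to 25, which is L ⇒ W
n=28: can move to 25, which is L ⇒ W
n=29: can move to 25, which is L ⇒ W
n=30: can move to 24, which is L ⇒ W
n=31: can move to 25, which is L ⇒ W
n=32: moves to 30(W), 29(W), 28(W), 26(W); every one is W ⇒ L
n=33: moves to 31(W), 30(W), 29(W), 27(W); every one is W ⇒ L
n=34: can move to 32, which is L ⇒ W
n=35: can move to 33, which is L ⇒ W
n=36: can move to 33, which is L ⇒ W
n=37: can move to 33, which is L ⇒ W
n=38: can move to 32, which is L ⇒ W
n=39: can move to 33, which is L ⇒ W
n=40: moves to 38(W), 37(W), 36(W), 34(W); every one is W ⇒ L
n=41: moves to 39(W), 38(W), 37(W), 35(W); every one is W ⇒ L
n=42: can move to 40, which is L ⇒ W
n=43: can move to 41, which is L ⇒ W
n=44: can move to 41, which is L ⇒ W
The losing starting values of n are exactly the entries labelled L in this table (12 of them).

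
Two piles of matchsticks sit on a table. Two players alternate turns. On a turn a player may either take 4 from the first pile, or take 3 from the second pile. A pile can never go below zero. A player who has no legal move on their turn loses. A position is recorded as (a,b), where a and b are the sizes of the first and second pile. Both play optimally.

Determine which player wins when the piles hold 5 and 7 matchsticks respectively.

The first player wins.

Work bottom-up. With no move the player to move loses. Otherwise the position is W if at least one move leads to an L position for the opponent, and L if every move leads to a W.
No move ever increases a pile, so every position that can arise here has a ≤ 5 and b ≤ 7; it is enough to label the cells with 0 ≤ a ≤ 5 and 0 ≤ b ≤ 7.
Every move lowers a or b (never raises either), so fill the grid row by row in increasing a, and left to right within a row: each cell's successors are then already labelled.
      b=0  b=1  b=2  b=3  b=4  b=5  b=6  b=7
a=0:    L    L    L    W    W    W    L    L
a=1:    L    L    L    W    W    W    L    L
a=2:    L    L    L    W    W    W    L    L
a=3:    L    L    L    W    W    W    L    L
a=4:    W    W    W    L    L    L    W    W
a=5:    W    W    W    L    L    L    W    W
Cells with no legal move (terminal, hence L): (0,0), (0,1), (0,2), (1,0), (1,1), (1,2), (2,0), (2,1), (2,2), (3,0), (3,1), (3,2).
The remaining L cells, each justified by listing all of its moves:
(0,6): the only move is to (0,3)(W), a W ⇒ L
(0,7): the only move is to (0,4)(W), a W ⇒ L
(1,6): the only move is to (1,3)(W), a W ⇒ L
(1,7): the only move is to (1,4)(W), a W ⇒ L
(2,6): the only move is to (2,3)(W), a W ⇒ L
(2,7): the only move is to (2,4)(W), a W ⇒ L
(3,6): the only move is to (3,3)(W), a W ⇒ L
(3,7): the only move is to (3,4)(W), a W ⇒ L
(4,3): moves to (0,3)(W), (4,0)(W); every one is W ⇒ L
(4,4): moves to (0,4)(W), (4,1)(W); every one is W ⇒ L
(4,5): moves to (0,5)(W), (4,2)(W); every one is W ⇒ L
(5,3): moves to (1,3)(W), (5,0)(W); every one is W ⇒ L
(5,4): moves to (1,4)(W), (5,1)(W); every one is W ⇒ L
(5,5): moves to (1,5)(W), (5,2)(W); every one is W ⇒ L
Every other cell has at least one move into one of the L cells above, so it is W.
From (5,7) the player to move can move to (1,7), reaching an L position.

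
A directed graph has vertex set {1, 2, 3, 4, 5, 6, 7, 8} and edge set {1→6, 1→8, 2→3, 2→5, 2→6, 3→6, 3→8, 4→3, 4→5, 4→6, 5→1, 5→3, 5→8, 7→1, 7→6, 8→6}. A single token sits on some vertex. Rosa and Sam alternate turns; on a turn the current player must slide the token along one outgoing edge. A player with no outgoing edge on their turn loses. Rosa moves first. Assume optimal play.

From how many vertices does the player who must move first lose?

Work bottom-up. With no move the player to move loses. Otherwise the position is W if at least one move leads to an L position for the opponent, and L if every move leads to a W.
Every edge goes from a vertex to one that appears earlier in the order 6, 8, 3, 1, 5, 7, 2, 4, so processing vertices in that order labels each vertex after all of its successors.
6: no outgoing edge → L
8: can move to 6, which is L ⇒ W
3: can move to 6, which is L ⇒ W
1: can move to 6, which is L ⇒ W
5: moves to 1(W), 3(W), 8(W); every one is W ⇒ L
7: can move to 6, which is L ⇒ W
2: can move to 5, which is L ⇒ W
4: can move to 5, which is L ⇒ W
The L vertices are 5, 6; that is 2 in all.

2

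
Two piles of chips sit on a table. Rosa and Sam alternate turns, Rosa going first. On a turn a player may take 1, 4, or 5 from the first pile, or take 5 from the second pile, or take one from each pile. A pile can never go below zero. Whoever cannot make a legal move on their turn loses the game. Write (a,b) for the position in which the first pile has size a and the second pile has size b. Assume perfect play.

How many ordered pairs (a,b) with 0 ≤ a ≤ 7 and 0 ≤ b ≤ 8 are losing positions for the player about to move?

18

Label each position W (a win for the player to move) or L (a loss). A position with no legal move is L; any other position is W exactly when some move reaches an L, and L when every move reaches a W.
Every move lowers a or b (never raises either), so fill the grid row by row in increasing a, and left to right within a row: each cell's successors are then already labelled.
      b=0  b=1  b=2  b=3  b=4  b=5  b=6  b=7  b=8
a=0:    L    L    L    L    L    W    W    W    W
a=1:    W    W    W    W    W    W    L    L    L
a=2:    L    L    L    L    L    W    W    W    W
a=3:    W    W    W    W    W    W    L    L    L
a=4:    W    W    W    W    W    L    W    W    W
a=5:    W    W    W    W    W    W    W    W    W
a=6:    W    W    W    W    W    L    W    W    W
a=7:    W    W    W    W    W    W    W    W    W
Cells with no legal move (terminal, hence L): (0,0), (0,1), (0,2), (0,3), (0,4).
The remaining L cells, each justified by listing all of its moves:
(1,6): moves to (0,6)(W), (1,1)(W), (0,5)(W); every one is W ⇒ L
(1,7): moves to (0,7)(W), (1,2)(W), (0,6)(W); every one is W ⇒ L
(1,8): moves to (0,8)(W), (1,3)(W), (0,7)(W); every one is W ⇒ L
(2,0): the only move is to (1,0)(W), a W ⇒ L
(2,1): moves to (1,1)(W), (1,0)(W); every one is W ⇒ L
(2,2): moves to (1,2)(W), (1,1)(W); every one is W ⇒ L
(2,3): moves to (1,3)(W), (1,2)(W); every one is W ⇒ L
(2,4): moves to (1,4)(W), (1,3)(W); every one is W ⇒ L
(3,6): moves to (2,6)(W), (3,1)(W), (2,5)(W); every one is W ⇒ L
(3,7): moves to (2,7)(W), (3,2)(W), (2,6)(W); every one is W ⇒ L
(3,8): moves to (2,8)(W), (3,3)(W), (2,7)(W); every one is W ⇒ L
(4,5): moves to (3,5)(W), (0,5)(W), (4,0)(W), (3,4)(W); every one is W ⇒ L
(6,5): moves to (5,5)(W), (2,5)(W), (1,5)(W), (6,0)(W), (5,4)(W); every one is W ⇒ L
Every other cell has at least one move into one of the L cells above, so it is W.
L cells per row: a=0: 5, a=1: 3, a=2: 5, a=3: 3, a=4: 1, a=5: 0, a=6: 1, a=7: 0; total 18.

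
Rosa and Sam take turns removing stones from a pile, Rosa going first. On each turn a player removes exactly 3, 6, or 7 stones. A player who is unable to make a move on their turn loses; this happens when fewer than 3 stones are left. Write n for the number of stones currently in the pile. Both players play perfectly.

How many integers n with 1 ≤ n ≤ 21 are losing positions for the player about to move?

Use the standard recursion: the mover loses at a terminal position; elsewhere, the mover wins exactly when some move hands the opponent an L position.
n=0: no move → L
n=1: no move → L
n=2: no move → L
n=3: W (go to 0, an L position)
n=4: W (go to 1, an L position)
n=5: W (go to 2, an L position)
n=6: W (go to 0, an L position)
n=7: W (go to 1, an L position)
n=8: W (go to 2, an L position)
n=9: W (go to 2, an L position)
n=10: L (options 7(W), 4(W), 3(W) are all W)
n=11: L (options 8(W), 5(W), 4(W) are all W)
n=12: L (options 9(W), 6(W), 5(W) are all W)
n=13: W (go to 10, an L position)
n=14: W (go to 11, an L position)
n=15: W (go to 12, an L position)
n=16: W (go to 10, an L position)
n=17: W (go to 11, an L position)
n=18: W (go to 12, an L position)
n=19: W (go to 12, an L position)
n=20: L (options 17(W), 14(W), 13(W) are all W)
n=21: L (options 18(W), 15(W), 14(W) are all W)
L entries with 1 ≤ n ≤ 21 (n=0 is outside the asked range and is not counted): n = 1, 2, 10, 11, 12, 20, 21; that makes 7.

7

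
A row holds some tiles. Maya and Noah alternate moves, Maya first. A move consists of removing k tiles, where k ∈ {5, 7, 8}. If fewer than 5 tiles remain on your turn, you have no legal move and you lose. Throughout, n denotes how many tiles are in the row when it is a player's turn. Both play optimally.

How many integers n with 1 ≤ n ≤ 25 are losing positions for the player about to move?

Label each position W (a win for the player to move) or L (a loss). A position with no legal move is L; any other position is W exactly when some move reaches an L, and L when every move reaches a W.
n=0: no move → L
n=1: no move → L
n=2: no move → L
n=3: no move → L
n=4: no move → L
n=5: →0(L), so W
n=6: →1(L), so W
n=7: →2(L), so W
n=8: →3(L), so W
n=9: →4(L), so W
n=10: →3(L), so W
n=11: →4(L), so W
n=12: →4(L), so W
n=13: →8(W), 6(W), 5(W) — all W, so L
n=14: →9(W), 7(W), 6(W) — all W, so L
n=15: →10(W), 8(W), 7(W) — all W, so L
n=16: →11(W), 9(W), 8(W) — all W, so L
n=17: →12(W), 10(W), 9(W) — all W, so L
n=18: →13(L), so W
n=19: →14(L), so W
n=20: →15(L), so W
n=21: →16(L), so W
n=22: →17(L), so W
n=23: →16(L), so W
n=24: →17(L), so W
n=25: →17(L), so W
L entries with 1 ≤ n ≤ 25 (n=0 is outside the asked range and is not counted): n = 1, 2, 3, 4, 13, 14, 15, 16, 17; that makes 9.

9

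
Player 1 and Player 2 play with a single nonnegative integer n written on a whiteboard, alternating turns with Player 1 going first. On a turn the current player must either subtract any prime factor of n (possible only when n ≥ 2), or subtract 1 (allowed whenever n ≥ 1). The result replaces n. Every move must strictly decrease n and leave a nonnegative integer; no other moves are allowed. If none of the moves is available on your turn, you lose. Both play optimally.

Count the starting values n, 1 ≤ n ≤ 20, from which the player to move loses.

Label each position W (a win for the player to move) or L (a loss). A position with no legal move is L; any other position is W exactly when some move reaches an L, and L when every move reaches a W.
n=0: no move → L
n=1: reaches L-position 0 → W
n=2: reaches L-position 0 → W
n=3: reaches L-position 0 → W
n=4: only reaches 2(W), 3(W), all W → L
n=5: reaches L-position 0 → W
n=6: reaches L-position 4 → W
n=7: reaches L-position 0 → W
n=8: only reaches 6(W), 7(W), all W → L
n=9: reaches L-position 8 → W
n=10: reaches L-position 8 → W
n=11: reaches L-position 0 → W
n=12: only reaches 9(W), 10(W), 11(W), all W → L
n=13: reaches L-position 0 → W
n=14: reaches L-position 12 → W
n=15: reaches L-position 12 → W
n=16: only reaches 14(W), 15(W), all W → L
n=17: reaches L-position 0 → W
n=18: reaches L-position 16 → W
n=19: reaches L-position 0 → W
n=20: only reaches 15(W), 18(W), 19(W), all W → L
L entries with 1 ≤ n ≤ 20 (n=0 is outside the asked range and is not counted): n = 4, 8, 12, 16, 20; that makes 5.

5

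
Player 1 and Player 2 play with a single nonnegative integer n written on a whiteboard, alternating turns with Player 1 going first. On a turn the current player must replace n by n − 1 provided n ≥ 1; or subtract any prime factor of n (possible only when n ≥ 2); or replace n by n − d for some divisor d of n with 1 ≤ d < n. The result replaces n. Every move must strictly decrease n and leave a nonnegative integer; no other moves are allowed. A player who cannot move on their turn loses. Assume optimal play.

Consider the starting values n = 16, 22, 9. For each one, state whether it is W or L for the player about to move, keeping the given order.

Build the W/L table. Terminal = L. A non-terminal position is W if it has a move to some L; otherwise it is L.
n=0: no move → L
n=1: can move to 0, which is L ⇒ W
n=2: can move to 0, which is L ⇒ W
n=3: can move to 0, which is L ⇒ W
n=4: moves to 2(W), 3(W); every one is W ⇒ L
n=5: can move to 0, which is L ⇒ W
n=6: can move to 4, which is L ⇒ W
n=7: can move to 0, which is L ⇒ W
n=8: can move to 4, which is L ⇒ W
n=9: moves to 6(W), 8(W); every one is W ⇒ L
n=10: can move to 9, which is L ⇒ W
n=11: can move to 0, which is L ⇒ W
n=12: can move to 9, which is L ⇒ W
n=13: can move to 0, which is L ⇒ W
n=14: moves to 7(W), 12(W), 13(W); every one is W ⇒ L
n=15: can move to 14, which is L ⇒ W
n=16: can move to 14, which is L ⇒ W
n=17: can move to 0, which is L ⇒ W
n=18: can move to 9, which is L ⇒ W
n=19: can move to 0, which is L ⇒ W
n=20: moves to 10(W), 15(W), 16(W), 18(W), 19(W); every one is W ⇒ L
n=21: can move to 14, which is L ⇒ W
n=22: can move to 20, which is L ⇒ W

16: W, 22: W, 9: L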